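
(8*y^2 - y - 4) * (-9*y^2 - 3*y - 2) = -72*y^4 - 15*y^3 + 23*y^2 + 14*y + 8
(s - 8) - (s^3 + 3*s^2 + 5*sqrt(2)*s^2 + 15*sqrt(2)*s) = -s^3 - 5*sqrt(2)*s^2 - 3*s^2 - 15*sqrt(2)*s + s - 8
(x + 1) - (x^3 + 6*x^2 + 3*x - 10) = -x^3 - 6*x^2 - 2*x + 11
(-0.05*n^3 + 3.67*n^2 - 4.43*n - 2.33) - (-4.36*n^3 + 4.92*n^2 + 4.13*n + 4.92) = 4.31*n^3 - 1.25*n^2 - 8.56*n - 7.25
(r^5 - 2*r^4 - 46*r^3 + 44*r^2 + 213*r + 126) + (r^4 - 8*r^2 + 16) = r^5 - r^4 - 46*r^3 + 36*r^2 + 213*r + 142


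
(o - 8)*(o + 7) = o^2 - o - 56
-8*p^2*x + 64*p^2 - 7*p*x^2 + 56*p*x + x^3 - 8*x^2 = (-8*p + x)*(p + x)*(x - 8)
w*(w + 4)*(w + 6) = w^3 + 10*w^2 + 24*w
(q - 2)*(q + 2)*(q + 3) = q^3 + 3*q^2 - 4*q - 12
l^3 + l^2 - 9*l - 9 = (l - 3)*(l + 1)*(l + 3)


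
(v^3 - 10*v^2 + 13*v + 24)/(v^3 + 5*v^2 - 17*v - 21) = (v - 8)/(v + 7)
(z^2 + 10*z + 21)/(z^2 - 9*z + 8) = (z^2 + 10*z + 21)/(z^2 - 9*z + 8)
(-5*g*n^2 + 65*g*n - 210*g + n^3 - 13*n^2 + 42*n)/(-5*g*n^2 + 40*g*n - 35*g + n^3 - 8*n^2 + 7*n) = (n - 6)/(n - 1)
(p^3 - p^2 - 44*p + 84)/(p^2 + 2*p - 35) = (p^2 - 8*p + 12)/(p - 5)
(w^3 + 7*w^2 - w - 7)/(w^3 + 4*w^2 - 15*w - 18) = (w^2 + 6*w - 7)/(w^2 + 3*w - 18)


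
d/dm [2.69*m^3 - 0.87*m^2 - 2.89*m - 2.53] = 8.07*m^2 - 1.74*m - 2.89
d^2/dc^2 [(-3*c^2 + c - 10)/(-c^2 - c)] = 4*(-2*c^3 + 15*c^2 + 15*c + 5)/(c^3*(c^3 + 3*c^2 + 3*c + 1))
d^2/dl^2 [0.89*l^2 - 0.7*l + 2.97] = 1.78000000000000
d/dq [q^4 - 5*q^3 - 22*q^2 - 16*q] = 4*q^3 - 15*q^2 - 44*q - 16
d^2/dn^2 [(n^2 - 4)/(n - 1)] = -6/(n^3 - 3*n^2 + 3*n - 1)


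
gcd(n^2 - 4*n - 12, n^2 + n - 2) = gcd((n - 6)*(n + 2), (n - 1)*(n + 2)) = n + 2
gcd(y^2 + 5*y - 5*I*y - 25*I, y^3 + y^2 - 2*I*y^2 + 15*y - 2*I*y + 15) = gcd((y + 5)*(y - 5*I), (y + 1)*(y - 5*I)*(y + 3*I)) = y - 5*I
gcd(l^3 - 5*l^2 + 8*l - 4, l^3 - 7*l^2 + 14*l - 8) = l^2 - 3*l + 2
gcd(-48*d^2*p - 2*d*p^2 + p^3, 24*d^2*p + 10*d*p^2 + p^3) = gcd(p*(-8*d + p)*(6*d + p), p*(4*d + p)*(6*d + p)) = 6*d*p + p^2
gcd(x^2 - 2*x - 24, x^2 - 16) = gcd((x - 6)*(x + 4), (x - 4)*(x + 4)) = x + 4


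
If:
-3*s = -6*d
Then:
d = s/2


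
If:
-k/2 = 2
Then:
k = -4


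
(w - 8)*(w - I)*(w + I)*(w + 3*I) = w^4 - 8*w^3 + 3*I*w^3 + w^2 - 24*I*w^2 - 8*w + 3*I*w - 24*I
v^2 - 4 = (v - 2)*(v + 2)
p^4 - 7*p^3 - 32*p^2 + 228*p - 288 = (p - 8)*(p - 3)*(p - 2)*(p + 6)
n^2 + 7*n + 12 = (n + 3)*(n + 4)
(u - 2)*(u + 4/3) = u^2 - 2*u/3 - 8/3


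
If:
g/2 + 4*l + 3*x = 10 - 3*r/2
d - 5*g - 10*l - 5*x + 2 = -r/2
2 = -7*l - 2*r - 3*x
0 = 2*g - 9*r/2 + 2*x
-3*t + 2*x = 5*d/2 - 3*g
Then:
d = 4522/83 - 703*x/83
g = 1404/83 - 182*x/83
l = -23*x/83 - 202/83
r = 624/83 - 44*x/83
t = 2755*x/498 - 7093/249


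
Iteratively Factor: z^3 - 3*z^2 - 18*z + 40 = (z + 4)*(z^2 - 7*z + 10) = (z - 2)*(z + 4)*(z - 5)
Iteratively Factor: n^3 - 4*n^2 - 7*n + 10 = (n - 5)*(n^2 + n - 2) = (n - 5)*(n + 2)*(n - 1)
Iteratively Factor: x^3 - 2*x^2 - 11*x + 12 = (x - 1)*(x^2 - x - 12) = (x - 4)*(x - 1)*(x + 3)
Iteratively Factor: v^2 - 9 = (v + 3)*(v - 3)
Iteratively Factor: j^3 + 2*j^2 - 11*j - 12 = (j + 4)*(j^2 - 2*j - 3) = (j + 1)*(j + 4)*(j - 3)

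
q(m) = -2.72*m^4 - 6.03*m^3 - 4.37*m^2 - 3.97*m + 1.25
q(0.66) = -5.52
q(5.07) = -2714.28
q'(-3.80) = 365.03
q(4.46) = -1714.58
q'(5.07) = -1931.21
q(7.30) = -10330.70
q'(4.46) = -1368.03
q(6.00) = -5007.49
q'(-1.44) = 3.59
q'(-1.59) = 7.93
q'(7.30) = -5264.29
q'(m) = -10.88*m^3 - 18.09*m^2 - 8.74*m - 3.97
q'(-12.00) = 16296.59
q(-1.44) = 4.22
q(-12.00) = -46562.47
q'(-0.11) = -3.21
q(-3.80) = -283.05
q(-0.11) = 1.64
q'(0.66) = -20.75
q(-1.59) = 3.37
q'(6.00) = -3057.73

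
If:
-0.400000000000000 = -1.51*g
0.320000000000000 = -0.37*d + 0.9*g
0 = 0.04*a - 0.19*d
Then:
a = -1.05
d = -0.22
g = 0.26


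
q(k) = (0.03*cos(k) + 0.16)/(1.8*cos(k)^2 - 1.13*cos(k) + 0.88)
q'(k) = (3.6*sin(k)*cos(k) - 1.13*sin(k))*(0.03*cos(k) + 0.16)/(1.8*cos(k)^2 - 1.13*cos(k) + 0.88)^2 - 0.03*sin(k)/(1.8*cos(k)^2 - 1.13*cos(k) + 0.88)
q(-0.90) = 0.20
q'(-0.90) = -0.18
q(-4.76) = 0.19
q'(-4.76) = -0.26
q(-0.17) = 0.13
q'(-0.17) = -0.03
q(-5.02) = 0.24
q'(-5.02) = -0.05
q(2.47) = 0.05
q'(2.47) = -0.05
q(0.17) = 0.13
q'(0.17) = 0.03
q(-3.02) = 0.03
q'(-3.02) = 0.01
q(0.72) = 0.17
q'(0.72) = 0.15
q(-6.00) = 0.13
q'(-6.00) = 0.05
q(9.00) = 0.04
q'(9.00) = -0.02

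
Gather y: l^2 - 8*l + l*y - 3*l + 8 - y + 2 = l^2 - 11*l + y*(l - 1) + 10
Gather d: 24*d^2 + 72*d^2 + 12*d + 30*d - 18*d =96*d^2 + 24*d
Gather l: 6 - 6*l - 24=-6*l - 18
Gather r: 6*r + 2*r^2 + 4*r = 2*r^2 + 10*r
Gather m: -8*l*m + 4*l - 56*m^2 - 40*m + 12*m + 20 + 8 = 4*l - 56*m^2 + m*(-8*l - 28) + 28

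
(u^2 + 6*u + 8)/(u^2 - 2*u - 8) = (u + 4)/(u - 4)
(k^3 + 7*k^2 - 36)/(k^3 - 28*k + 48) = (k + 3)/(k - 4)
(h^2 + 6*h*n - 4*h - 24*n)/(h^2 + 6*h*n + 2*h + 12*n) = (h - 4)/(h + 2)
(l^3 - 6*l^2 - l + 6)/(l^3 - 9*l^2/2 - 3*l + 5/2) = 2*(l^2 - 7*l + 6)/(2*l^2 - 11*l + 5)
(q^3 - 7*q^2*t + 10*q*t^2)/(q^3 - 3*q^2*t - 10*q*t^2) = (q - 2*t)/(q + 2*t)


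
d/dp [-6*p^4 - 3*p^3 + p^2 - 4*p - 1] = -24*p^3 - 9*p^2 + 2*p - 4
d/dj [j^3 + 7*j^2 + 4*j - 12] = 3*j^2 + 14*j + 4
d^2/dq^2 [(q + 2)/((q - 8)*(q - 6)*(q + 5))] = 2*(3*q^5 - 15*q^4 - 41*q^3 - 1086*q^2 + 6228*q + 10568)/(q^9 - 27*q^8 + 177*q^7 + 1179*q^6 - 16854*q^5 + 13572*q^4 + 447272*q^3 - 1206720*q^2 - 3801600*q + 13824000)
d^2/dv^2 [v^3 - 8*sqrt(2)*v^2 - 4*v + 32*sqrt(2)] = 6*v - 16*sqrt(2)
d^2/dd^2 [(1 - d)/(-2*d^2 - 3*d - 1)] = 2*((d - 1)*(4*d + 3)^2 - (6*d + 1)*(2*d^2 + 3*d + 1))/(2*d^2 + 3*d + 1)^3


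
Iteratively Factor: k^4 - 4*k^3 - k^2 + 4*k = (k + 1)*(k^3 - 5*k^2 + 4*k) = (k - 4)*(k + 1)*(k^2 - k) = (k - 4)*(k - 1)*(k + 1)*(k)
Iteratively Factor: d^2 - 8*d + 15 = (d - 3)*(d - 5)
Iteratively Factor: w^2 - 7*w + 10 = (w - 2)*(w - 5)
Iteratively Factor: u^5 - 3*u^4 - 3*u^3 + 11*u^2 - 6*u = (u - 3)*(u^4 - 3*u^2 + 2*u) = (u - 3)*(u + 2)*(u^3 - 2*u^2 + u) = u*(u - 3)*(u + 2)*(u^2 - 2*u + 1) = u*(u - 3)*(u - 1)*(u + 2)*(u - 1)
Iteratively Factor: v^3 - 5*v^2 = (v)*(v^2 - 5*v) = v^2*(v - 5)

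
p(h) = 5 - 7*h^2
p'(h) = -14*h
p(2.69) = -45.65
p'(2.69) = -37.66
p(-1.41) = -8.92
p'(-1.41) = 19.74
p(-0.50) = 3.25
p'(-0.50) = 7.00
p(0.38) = 3.99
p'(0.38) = -5.32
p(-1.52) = -11.17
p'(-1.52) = 21.28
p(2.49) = -38.40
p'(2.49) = -34.86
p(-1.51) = -10.96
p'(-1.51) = 21.14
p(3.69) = -90.31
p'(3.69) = -51.66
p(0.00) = 5.00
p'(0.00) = 0.00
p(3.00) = -58.00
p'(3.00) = -42.00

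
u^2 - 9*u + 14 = (u - 7)*(u - 2)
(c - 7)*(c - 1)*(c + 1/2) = c^3 - 15*c^2/2 + 3*c + 7/2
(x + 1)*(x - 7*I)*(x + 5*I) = x^3 + x^2 - 2*I*x^2 + 35*x - 2*I*x + 35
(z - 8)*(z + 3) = z^2 - 5*z - 24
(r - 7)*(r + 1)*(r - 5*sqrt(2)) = r^3 - 5*sqrt(2)*r^2 - 6*r^2 - 7*r + 30*sqrt(2)*r + 35*sqrt(2)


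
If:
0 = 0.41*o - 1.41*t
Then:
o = 3.4390243902439*t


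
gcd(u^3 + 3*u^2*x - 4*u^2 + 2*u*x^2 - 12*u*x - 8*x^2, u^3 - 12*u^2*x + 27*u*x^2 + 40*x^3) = u + x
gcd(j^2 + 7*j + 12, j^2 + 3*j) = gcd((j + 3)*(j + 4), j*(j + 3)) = j + 3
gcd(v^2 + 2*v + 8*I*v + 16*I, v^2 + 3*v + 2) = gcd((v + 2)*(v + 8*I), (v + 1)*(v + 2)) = v + 2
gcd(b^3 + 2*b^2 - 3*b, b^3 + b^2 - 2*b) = b^2 - b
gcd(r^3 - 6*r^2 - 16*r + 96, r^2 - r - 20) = r + 4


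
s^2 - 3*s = s*(s - 3)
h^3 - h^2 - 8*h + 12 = (h - 2)^2*(h + 3)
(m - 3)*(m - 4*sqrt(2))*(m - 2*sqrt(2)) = m^3 - 6*sqrt(2)*m^2 - 3*m^2 + 16*m + 18*sqrt(2)*m - 48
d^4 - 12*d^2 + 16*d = d*(d - 2)^2*(d + 4)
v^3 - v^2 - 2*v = v*(v - 2)*(v + 1)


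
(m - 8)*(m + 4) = m^2 - 4*m - 32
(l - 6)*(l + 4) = l^2 - 2*l - 24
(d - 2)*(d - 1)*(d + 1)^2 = d^4 - d^3 - 3*d^2 + d + 2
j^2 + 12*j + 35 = (j + 5)*(j + 7)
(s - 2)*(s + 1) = s^2 - s - 2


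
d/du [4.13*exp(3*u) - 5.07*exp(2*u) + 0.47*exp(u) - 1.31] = (12.39*exp(2*u) - 10.14*exp(u) + 0.47)*exp(u)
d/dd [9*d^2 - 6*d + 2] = 18*d - 6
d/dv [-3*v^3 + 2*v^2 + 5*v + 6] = -9*v^2 + 4*v + 5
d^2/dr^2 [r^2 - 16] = 2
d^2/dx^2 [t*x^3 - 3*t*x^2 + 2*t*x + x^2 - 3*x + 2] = 6*t*x - 6*t + 2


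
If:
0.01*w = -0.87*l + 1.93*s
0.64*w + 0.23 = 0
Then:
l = 2.2183908045977*s + 0.00413074712643678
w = -0.36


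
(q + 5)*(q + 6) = q^2 + 11*q + 30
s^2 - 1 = (s - 1)*(s + 1)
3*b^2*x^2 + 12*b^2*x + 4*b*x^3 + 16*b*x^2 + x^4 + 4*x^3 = x*(b + x)*(3*b + x)*(x + 4)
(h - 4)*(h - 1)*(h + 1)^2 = h^4 - 3*h^3 - 5*h^2 + 3*h + 4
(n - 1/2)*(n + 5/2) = n^2 + 2*n - 5/4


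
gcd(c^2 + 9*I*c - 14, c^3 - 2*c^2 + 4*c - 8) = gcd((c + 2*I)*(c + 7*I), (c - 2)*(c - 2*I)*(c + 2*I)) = c + 2*I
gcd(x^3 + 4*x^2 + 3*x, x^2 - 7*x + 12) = 1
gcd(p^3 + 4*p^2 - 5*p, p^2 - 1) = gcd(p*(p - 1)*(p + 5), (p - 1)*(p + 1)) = p - 1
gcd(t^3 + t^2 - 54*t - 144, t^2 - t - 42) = t + 6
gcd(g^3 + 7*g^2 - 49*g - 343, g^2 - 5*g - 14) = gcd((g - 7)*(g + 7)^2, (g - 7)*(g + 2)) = g - 7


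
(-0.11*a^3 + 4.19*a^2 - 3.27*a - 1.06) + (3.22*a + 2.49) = -0.11*a^3 + 4.19*a^2 - 0.0499999999999998*a + 1.43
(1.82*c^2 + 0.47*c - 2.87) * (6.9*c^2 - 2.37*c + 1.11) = 12.558*c^4 - 1.0704*c^3 - 18.8967*c^2 + 7.3236*c - 3.1857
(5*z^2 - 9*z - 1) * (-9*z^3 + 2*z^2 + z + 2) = -45*z^5 + 91*z^4 - 4*z^3 - z^2 - 19*z - 2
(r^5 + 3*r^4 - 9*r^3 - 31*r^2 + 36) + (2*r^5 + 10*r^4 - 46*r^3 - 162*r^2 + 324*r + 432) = 3*r^5 + 13*r^4 - 55*r^3 - 193*r^2 + 324*r + 468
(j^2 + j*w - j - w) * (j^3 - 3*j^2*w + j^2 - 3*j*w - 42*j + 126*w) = j^5 - 2*j^4*w - 3*j^3*w^2 - 43*j^3 + 86*j^2*w + 42*j^2 + 129*j*w^2 - 84*j*w - 126*w^2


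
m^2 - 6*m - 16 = (m - 8)*(m + 2)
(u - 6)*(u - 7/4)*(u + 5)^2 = u^4 + 9*u^3/4 - 42*u^2 - 355*u/4 + 525/2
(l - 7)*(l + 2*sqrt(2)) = l^2 - 7*l + 2*sqrt(2)*l - 14*sqrt(2)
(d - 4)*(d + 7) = d^2 + 3*d - 28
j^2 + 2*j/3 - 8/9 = (j - 2/3)*(j + 4/3)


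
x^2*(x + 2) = x^3 + 2*x^2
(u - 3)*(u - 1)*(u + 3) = u^3 - u^2 - 9*u + 9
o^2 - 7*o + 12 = (o - 4)*(o - 3)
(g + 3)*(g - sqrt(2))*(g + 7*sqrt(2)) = g^3 + 3*g^2 + 6*sqrt(2)*g^2 - 14*g + 18*sqrt(2)*g - 42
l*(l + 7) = l^2 + 7*l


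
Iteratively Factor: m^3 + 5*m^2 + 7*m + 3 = (m + 1)*(m^2 + 4*m + 3) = (m + 1)*(m + 3)*(m + 1)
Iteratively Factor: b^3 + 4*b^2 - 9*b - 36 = (b - 3)*(b^2 + 7*b + 12) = (b - 3)*(b + 3)*(b + 4)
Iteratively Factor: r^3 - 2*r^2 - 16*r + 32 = (r - 4)*(r^2 + 2*r - 8) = (r - 4)*(r - 2)*(r + 4)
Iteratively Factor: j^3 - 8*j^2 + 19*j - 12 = (j - 4)*(j^2 - 4*j + 3) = (j - 4)*(j - 1)*(j - 3)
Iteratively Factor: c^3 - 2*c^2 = (c)*(c^2 - 2*c) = c*(c - 2)*(c)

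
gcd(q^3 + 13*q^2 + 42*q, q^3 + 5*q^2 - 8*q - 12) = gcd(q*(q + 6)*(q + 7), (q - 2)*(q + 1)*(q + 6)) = q + 6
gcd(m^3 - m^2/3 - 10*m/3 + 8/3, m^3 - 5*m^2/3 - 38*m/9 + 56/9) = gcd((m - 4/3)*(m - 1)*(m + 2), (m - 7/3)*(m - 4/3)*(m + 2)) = m^2 + 2*m/3 - 8/3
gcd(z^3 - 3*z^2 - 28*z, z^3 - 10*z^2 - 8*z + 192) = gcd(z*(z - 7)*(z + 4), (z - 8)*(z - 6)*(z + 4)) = z + 4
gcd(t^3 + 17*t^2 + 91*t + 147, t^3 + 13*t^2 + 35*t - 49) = t^2 + 14*t + 49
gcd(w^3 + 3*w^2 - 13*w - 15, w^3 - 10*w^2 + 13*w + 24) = w^2 - 2*w - 3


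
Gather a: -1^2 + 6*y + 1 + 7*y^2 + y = 7*y^2 + 7*y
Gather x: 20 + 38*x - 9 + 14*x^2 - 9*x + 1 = 14*x^2 + 29*x + 12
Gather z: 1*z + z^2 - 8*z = z^2 - 7*z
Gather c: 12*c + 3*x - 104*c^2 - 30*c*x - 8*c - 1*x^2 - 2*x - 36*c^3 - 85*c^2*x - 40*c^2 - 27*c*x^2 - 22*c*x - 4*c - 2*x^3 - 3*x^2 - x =-36*c^3 + c^2*(-85*x - 144) + c*(-27*x^2 - 52*x) - 2*x^3 - 4*x^2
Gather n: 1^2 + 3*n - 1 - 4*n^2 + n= -4*n^2 + 4*n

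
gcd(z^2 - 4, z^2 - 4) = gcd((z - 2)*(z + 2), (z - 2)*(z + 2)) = z^2 - 4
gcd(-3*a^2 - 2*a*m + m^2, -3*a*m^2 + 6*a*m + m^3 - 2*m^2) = 3*a - m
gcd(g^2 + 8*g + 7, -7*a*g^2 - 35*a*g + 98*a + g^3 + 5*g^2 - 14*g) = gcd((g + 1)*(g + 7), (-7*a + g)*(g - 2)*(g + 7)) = g + 7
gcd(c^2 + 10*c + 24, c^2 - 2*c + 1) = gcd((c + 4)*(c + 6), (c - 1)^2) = 1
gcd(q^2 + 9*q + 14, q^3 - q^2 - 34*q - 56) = q + 2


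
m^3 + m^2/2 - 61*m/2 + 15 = (m - 5)*(m - 1/2)*(m + 6)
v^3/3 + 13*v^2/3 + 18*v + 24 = (v/3 + 1)*(v + 4)*(v + 6)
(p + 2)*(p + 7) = p^2 + 9*p + 14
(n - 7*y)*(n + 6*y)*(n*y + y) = n^3*y - n^2*y^2 + n^2*y - 42*n*y^3 - n*y^2 - 42*y^3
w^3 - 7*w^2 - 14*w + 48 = (w - 8)*(w - 2)*(w + 3)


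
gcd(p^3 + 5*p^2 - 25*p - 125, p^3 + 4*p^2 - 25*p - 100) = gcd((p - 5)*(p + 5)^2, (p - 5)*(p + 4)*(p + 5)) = p^2 - 25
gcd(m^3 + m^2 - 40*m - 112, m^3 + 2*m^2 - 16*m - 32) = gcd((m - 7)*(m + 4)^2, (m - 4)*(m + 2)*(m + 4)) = m + 4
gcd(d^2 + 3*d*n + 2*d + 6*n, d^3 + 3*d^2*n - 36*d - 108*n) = d + 3*n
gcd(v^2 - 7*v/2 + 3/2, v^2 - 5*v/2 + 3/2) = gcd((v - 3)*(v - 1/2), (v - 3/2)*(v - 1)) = 1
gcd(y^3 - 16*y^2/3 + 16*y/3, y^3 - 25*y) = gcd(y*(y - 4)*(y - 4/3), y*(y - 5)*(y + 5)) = y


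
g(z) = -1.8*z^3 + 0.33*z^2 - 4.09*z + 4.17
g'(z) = -5.4*z^2 + 0.66*z - 4.09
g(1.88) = -14.31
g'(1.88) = -21.93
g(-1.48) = 16.78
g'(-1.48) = -16.89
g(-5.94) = 417.36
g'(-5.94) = -198.54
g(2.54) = -33.59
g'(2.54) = -37.25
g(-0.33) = 5.62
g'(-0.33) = -4.90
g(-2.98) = 66.92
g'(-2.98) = -54.01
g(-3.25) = 82.74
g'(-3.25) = -63.27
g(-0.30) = 5.48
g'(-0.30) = -4.77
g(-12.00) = 3211.17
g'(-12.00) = -789.61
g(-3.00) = 68.01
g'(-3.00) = -54.67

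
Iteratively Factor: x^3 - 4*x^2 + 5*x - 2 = (x - 1)*(x^2 - 3*x + 2) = (x - 2)*(x - 1)*(x - 1)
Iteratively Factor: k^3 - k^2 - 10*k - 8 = (k - 4)*(k^2 + 3*k + 2) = (k - 4)*(k + 2)*(k + 1)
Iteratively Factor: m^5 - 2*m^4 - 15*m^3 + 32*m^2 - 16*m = (m - 1)*(m^4 - m^3 - 16*m^2 + 16*m) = m*(m - 1)*(m^3 - m^2 - 16*m + 16) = m*(m - 4)*(m - 1)*(m^2 + 3*m - 4) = m*(m - 4)*(m - 1)^2*(m + 4)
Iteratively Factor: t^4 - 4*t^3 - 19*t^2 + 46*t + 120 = (t - 5)*(t^3 + t^2 - 14*t - 24) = (t - 5)*(t + 2)*(t^2 - t - 12) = (t - 5)*(t - 4)*(t + 2)*(t + 3)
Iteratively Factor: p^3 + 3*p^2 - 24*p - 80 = (p + 4)*(p^2 - p - 20) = (p - 5)*(p + 4)*(p + 4)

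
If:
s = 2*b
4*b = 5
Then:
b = 5/4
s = 5/2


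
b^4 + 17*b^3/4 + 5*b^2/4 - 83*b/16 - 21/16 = (b - 1)*(b + 1/4)*(b + 3/2)*(b + 7/2)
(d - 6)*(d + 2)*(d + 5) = d^3 + d^2 - 32*d - 60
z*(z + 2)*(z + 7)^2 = z^4 + 16*z^3 + 77*z^2 + 98*z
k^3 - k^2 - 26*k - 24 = (k - 6)*(k + 1)*(k + 4)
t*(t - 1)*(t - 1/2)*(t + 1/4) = t^4 - 5*t^3/4 + t^2/8 + t/8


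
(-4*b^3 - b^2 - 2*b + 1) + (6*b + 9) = -4*b^3 - b^2 + 4*b + 10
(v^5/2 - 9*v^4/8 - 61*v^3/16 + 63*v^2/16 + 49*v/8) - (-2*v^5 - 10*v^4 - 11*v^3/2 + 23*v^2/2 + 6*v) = 5*v^5/2 + 71*v^4/8 + 27*v^3/16 - 121*v^2/16 + v/8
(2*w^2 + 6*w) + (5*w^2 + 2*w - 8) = 7*w^2 + 8*w - 8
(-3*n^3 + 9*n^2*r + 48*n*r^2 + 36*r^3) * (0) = 0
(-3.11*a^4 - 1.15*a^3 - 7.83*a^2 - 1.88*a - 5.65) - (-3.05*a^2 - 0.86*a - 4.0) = -3.11*a^4 - 1.15*a^3 - 4.78*a^2 - 1.02*a - 1.65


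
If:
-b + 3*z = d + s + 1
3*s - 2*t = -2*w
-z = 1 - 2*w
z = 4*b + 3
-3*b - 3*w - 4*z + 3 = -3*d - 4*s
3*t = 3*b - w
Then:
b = -65/62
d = -181/62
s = -19/31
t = -63/62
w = -3/31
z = -37/31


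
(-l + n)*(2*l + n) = -2*l^2 + l*n + n^2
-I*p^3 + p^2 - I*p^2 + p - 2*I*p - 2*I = (p - I)*(p + 2*I)*(-I*p - I)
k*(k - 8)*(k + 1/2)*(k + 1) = k^4 - 13*k^3/2 - 23*k^2/2 - 4*k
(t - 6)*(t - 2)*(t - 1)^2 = t^4 - 10*t^3 + 29*t^2 - 32*t + 12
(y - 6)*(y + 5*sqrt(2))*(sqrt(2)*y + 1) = sqrt(2)*y^3 - 6*sqrt(2)*y^2 + 11*y^2 - 66*y + 5*sqrt(2)*y - 30*sqrt(2)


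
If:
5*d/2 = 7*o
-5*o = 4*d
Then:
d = 0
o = 0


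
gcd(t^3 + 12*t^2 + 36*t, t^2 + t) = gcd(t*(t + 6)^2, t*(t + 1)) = t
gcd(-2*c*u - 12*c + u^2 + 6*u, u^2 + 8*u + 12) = u + 6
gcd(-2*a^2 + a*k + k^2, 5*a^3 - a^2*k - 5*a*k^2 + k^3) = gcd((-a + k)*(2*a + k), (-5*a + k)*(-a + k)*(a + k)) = a - k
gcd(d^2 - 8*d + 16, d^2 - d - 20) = 1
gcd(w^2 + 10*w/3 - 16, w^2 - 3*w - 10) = 1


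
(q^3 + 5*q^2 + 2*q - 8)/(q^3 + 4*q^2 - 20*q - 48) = (q^2 + 3*q - 4)/(q^2 + 2*q - 24)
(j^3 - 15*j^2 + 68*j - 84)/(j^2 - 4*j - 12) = (j^2 - 9*j + 14)/(j + 2)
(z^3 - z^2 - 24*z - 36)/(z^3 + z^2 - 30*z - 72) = (z + 2)/(z + 4)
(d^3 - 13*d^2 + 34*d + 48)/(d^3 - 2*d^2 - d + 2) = (d^2 - 14*d + 48)/(d^2 - 3*d + 2)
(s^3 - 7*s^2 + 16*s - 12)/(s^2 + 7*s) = (s^3 - 7*s^2 + 16*s - 12)/(s*(s + 7))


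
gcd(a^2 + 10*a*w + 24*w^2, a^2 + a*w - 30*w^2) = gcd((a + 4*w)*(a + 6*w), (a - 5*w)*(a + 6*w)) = a + 6*w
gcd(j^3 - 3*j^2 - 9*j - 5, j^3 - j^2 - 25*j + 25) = j - 5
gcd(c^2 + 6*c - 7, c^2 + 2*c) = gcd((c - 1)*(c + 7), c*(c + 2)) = 1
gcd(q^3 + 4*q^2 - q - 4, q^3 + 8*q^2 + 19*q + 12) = q^2 + 5*q + 4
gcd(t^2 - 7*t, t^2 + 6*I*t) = t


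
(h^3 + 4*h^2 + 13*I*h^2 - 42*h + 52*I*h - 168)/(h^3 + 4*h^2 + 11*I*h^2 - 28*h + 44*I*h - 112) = (h + 6*I)/(h + 4*I)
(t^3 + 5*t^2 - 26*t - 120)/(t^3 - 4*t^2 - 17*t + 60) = (t + 6)/(t - 3)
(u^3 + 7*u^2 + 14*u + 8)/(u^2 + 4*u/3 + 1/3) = 3*(u^2 + 6*u + 8)/(3*u + 1)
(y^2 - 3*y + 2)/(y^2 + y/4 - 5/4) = 4*(y - 2)/(4*y + 5)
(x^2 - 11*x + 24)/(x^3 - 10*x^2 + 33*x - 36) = (x - 8)/(x^2 - 7*x + 12)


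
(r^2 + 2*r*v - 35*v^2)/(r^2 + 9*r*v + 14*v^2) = (r - 5*v)/(r + 2*v)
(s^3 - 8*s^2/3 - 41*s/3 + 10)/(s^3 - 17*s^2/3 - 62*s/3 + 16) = (s - 5)/(s - 8)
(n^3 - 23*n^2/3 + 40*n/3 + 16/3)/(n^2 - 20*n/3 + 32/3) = (3*n^2 - 11*n - 4)/(3*n - 8)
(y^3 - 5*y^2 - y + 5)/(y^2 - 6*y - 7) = (y^2 - 6*y + 5)/(y - 7)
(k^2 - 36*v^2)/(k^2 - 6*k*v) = (k + 6*v)/k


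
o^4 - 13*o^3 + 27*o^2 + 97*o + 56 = (o - 8)*(o - 7)*(o + 1)^2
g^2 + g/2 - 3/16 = (g - 1/4)*(g + 3/4)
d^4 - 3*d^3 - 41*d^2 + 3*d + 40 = (d - 8)*(d - 1)*(d + 1)*(d + 5)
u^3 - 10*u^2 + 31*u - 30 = (u - 5)*(u - 3)*(u - 2)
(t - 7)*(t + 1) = t^2 - 6*t - 7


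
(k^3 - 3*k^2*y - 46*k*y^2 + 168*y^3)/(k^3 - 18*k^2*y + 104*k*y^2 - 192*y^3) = (-k - 7*y)/(-k + 8*y)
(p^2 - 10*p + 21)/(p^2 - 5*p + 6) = (p - 7)/(p - 2)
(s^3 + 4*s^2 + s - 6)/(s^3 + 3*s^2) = (s^2 + s - 2)/s^2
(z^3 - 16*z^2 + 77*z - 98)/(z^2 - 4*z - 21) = (z^2 - 9*z + 14)/(z + 3)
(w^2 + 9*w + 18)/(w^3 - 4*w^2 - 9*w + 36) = (w + 6)/(w^2 - 7*w + 12)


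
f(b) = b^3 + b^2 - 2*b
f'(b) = 3*b^2 + 2*b - 2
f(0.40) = -0.58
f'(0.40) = -0.72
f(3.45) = 46.07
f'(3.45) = 40.61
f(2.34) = 13.61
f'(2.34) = 19.11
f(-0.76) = 1.66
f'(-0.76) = -1.79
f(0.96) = -0.11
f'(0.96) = 2.68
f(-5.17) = -101.12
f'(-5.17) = 67.85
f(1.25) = 1.02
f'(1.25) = 5.19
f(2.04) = 8.57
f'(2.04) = 14.56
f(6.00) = 240.00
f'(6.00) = 118.00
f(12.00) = 1848.00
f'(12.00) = 454.00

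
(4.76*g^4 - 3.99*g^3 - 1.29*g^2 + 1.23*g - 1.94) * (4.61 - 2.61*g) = -12.4236*g^5 + 32.3575*g^4 - 15.027*g^3 - 9.1572*g^2 + 10.7337*g - 8.9434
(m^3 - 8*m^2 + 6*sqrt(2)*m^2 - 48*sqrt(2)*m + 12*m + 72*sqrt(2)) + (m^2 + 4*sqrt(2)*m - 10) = m^3 - 7*m^2 + 6*sqrt(2)*m^2 - 44*sqrt(2)*m + 12*m - 10 + 72*sqrt(2)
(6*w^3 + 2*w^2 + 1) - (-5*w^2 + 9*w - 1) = 6*w^3 + 7*w^2 - 9*w + 2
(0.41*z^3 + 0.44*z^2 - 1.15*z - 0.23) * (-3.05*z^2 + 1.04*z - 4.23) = -1.2505*z^5 - 0.9156*z^4 + 2.2308*z^3 - 2.3557*z^2 + 4.6253*z + 0.9729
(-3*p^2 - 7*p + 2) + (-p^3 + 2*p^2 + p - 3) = -p^3 - p^2 - 6*p - 1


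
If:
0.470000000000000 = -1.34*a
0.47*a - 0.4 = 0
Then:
No Solution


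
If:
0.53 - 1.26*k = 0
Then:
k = 0.42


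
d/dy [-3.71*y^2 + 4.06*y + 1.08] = 4.06 - 7.42*y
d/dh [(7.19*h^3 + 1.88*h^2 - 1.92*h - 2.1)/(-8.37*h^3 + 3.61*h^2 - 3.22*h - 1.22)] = (41.6915*h^4 - 78.4444*h^3 - 78.1688*h^2 + 10.5748*h - 4.4196)/(70.0569*h^6 - 60.4314*h^5 + 66.9349*h^4 - 2.8256*h^3 + 1.56*h^2 + 7.8568*h + 1.4884)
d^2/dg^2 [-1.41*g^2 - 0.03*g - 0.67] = -2.82000000000000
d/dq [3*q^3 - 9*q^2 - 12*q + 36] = 9*q^2 - 18*q - 12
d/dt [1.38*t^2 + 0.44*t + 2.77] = 2.76*t + 0.44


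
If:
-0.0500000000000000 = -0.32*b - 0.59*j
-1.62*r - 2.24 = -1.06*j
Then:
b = -2.81780660377358*r - 3.73997641509434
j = 1.52830188679245*r + 2.11320754716981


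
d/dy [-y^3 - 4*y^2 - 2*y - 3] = -3*y^2 - 8*y - 2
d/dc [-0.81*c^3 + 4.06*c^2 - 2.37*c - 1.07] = -2.43*c^2 + 8.12*c - 2.37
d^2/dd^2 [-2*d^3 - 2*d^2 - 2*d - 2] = -12*d - 4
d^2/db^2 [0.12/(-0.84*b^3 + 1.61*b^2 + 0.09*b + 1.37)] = ((0.6048*b - 0.3864)*(-0.84*b^3 + 1.61*b^2 + 0.09*b + 1.37) + 0.12*(-5.04*b^2 + 6.44*b + 0.18)*(-2.52*b^2 + 3.22*b + 0.09))/(-0.84*b^3 + 1.61*b^2 + 0.09*b + 1.37)^3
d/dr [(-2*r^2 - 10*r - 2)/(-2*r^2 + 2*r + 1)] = 6*(-4*r^2 - 2*r - 1)/(4*r^4 - 8*r^3 + 4*r + 1)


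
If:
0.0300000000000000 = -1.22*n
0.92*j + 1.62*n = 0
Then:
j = 0.04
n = -0.02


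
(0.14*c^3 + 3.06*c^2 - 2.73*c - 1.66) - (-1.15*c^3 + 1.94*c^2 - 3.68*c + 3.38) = 1.29*c^3 + 1.12*c^2 + 0.95*c - 5.04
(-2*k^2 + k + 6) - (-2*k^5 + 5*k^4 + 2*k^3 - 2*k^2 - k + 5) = 2*k^5 - 5*k^4 - 2*k^3 + 2*k + 1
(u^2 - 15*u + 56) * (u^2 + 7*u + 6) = u^4 - 8*u^3 - 43*u^2 + 302*u + 336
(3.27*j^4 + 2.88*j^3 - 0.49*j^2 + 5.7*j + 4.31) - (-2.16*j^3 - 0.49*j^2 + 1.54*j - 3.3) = 3.27*j^4 + 5.04*j^3 + 4.16*j + 7.61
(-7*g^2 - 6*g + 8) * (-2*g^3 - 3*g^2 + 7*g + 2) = 14*g^5 + 33*g^4 - 47*g^3 - 80*g^2 + 44*g + 16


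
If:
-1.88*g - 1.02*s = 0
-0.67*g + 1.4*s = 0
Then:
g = 0.00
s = 0.00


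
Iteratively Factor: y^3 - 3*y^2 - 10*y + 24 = (y - 4)*(y^2 + y - 6) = (y - 4)*(y - 2)*(y + 3)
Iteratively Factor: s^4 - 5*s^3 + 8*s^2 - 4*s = (s)*(s^3 - 5*s^2 + 8*s - 4) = s*(s - 2)*(s^2 - 3*s + 2) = s*(s - 2)*(s - 1)*(s - 2)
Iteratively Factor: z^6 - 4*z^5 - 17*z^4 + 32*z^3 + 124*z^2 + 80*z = (z - 4)*(z^5 - 17*z^3 - 36*z^2 - 20*z) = (z - 5)*(z - 4)*(z^4 + 5*z^3 + 8*z^2 + 4*z) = (z - 5)*(z - 4)*(z + 2)*(z^3 + 3*z^2 + 2*z) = (z - 5)*(z - 4)*(z + 2)^2*(z^2 + z) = (z - 5)*(z - 4)*(z + 1)*(z + 2)^2*(z)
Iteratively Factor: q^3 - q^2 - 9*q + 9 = (q - 1)*(q^2 - 9) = (q - 3)*(q - 1)*(q + 3)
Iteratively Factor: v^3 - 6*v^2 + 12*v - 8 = (v - 2)*(v^2 - 4*v + 4) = (v - 2)^2*(v - 2)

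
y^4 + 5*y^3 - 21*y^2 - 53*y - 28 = (y - 4)*(y + 1)^2*(y + 7)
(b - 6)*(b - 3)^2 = b^3 - 12*b^2 + 45*b - 54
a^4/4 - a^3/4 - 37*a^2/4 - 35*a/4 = a*(a/4 + 1/4)*(a - 7)*(a + 5)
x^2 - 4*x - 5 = (x - 5)*(x + 1)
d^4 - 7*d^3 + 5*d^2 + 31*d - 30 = (d - 5)*(d - 3)*(d - 1)*(d + 2)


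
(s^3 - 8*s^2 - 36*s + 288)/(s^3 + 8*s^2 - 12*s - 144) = (s^2 - 14*s + 48)/(s^2 + 2*s - 24)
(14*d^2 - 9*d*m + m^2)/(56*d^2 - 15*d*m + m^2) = (2*d - m)/(8*d - m)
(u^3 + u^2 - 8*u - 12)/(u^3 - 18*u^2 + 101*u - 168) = (u^2 + 4*u + 4)/(u^2 - 15*u + 56)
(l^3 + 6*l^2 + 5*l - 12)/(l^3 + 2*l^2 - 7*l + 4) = (l + 3)/(l - 1)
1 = 1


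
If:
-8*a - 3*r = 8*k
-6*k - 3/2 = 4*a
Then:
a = 3/4 - 9*r/8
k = 3*r/4 - 3/4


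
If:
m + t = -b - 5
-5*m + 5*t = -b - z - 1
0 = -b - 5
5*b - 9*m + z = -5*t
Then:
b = -5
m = -21/4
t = 21/4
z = -97/2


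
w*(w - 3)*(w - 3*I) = w^3 - 3*w^2 - 3*I*w^2 + 9*I*w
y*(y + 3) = y^2 + 3*y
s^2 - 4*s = s*(s - 4)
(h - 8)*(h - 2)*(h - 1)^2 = h^4 - 12*h^3 + 37*h^2 - 42*h + 16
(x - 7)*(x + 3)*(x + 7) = x^3 + 3*x^2 - 49*x - 147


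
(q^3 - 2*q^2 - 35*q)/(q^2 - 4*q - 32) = q*(-q^2 + 2*q + 35)/(-q^2 + 4*q + 32)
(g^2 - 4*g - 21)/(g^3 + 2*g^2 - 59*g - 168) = (g - 7)/(g^2 - g - 56)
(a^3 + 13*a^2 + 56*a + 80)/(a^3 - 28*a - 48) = (a^2 + 9*a + 20)/(a^2 - 4*a - 12)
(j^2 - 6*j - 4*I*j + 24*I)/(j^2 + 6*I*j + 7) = (j^2 - 6*j - 4*I*j + 24*I)/(j^2 + 6*I*j + 7)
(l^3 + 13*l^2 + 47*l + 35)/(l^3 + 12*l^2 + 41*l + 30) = (l + 7)/(l + 6)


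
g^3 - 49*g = g*(g - 7)*(g + 7)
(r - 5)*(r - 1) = r^2 - 6*r + 5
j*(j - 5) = j^2 - 5*j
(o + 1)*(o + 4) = o^2 + 5*o + 4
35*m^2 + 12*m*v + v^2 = (5*m + v)*(7*m + v)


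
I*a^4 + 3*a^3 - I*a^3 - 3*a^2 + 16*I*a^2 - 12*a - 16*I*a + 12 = (a - 6*I)*(a + I)*(a + 2*I)*(I*a - I)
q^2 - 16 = (q - 4)*(q + 4)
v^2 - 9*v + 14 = (v - 7)*(v - 2)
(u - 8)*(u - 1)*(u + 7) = u^3 - 2*u^2 - 55*u + 56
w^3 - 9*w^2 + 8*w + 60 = (w - 6)*(w - 5)*(w + 2)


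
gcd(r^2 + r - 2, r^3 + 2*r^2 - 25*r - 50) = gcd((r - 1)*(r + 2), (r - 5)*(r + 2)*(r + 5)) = r + 2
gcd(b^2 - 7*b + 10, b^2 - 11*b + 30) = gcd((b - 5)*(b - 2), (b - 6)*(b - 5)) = b - 5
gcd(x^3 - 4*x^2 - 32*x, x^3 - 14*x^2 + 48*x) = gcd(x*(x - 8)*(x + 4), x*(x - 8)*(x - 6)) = x^2 - 8*x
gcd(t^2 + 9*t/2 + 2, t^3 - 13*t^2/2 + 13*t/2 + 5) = t + 1/2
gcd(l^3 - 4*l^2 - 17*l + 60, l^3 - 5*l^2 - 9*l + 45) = l^2 - 8*l + 15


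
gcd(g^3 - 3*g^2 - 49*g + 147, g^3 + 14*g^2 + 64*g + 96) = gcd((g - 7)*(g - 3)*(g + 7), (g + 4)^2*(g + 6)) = 1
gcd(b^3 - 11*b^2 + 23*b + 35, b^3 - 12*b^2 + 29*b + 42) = b^2 - 6*b - 7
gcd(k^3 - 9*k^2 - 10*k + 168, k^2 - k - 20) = k + 4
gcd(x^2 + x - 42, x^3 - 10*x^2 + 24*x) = x - 6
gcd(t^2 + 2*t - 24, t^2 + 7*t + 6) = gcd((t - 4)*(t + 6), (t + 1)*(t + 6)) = t + 6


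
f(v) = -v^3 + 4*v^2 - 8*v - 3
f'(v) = -3*v^2 + 8*v - 8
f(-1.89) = 33.16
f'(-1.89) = -33.84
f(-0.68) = 4.60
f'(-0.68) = -14.83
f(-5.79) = 371.52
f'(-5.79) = -154.89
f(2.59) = -14.26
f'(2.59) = -7.40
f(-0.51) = 2.25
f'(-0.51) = -12.86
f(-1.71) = 27.38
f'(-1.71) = -30.45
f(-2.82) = 73.80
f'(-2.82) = -54.42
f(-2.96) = 81.66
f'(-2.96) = -57.96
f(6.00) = -123.00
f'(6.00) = -68.00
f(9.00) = -480.00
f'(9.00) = -179.00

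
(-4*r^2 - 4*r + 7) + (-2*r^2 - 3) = -6*r^2 - 4*r + 4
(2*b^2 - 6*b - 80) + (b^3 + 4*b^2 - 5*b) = b^3 + 6*b^2 - 11*b - 80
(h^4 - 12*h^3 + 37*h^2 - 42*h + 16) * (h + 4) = h^5 - 8*h^4 - 11*h^3 + 106*h^2 - 152*h + 64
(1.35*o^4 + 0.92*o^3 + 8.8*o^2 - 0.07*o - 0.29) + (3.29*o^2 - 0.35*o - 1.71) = 1.35*o^4 + 0.92*o^3 + 12.09*o^2 - 0.42*o - 2.0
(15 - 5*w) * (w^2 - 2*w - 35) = -5*w^3 + 25*w^2 + 145*w - 525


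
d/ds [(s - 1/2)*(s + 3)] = 2*s + 5/2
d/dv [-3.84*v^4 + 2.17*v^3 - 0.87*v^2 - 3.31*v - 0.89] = -15.36*v^3 + 6.51*v^2 - 1.74*v - 3.31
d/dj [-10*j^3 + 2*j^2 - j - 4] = -30*j^2 + 4*j - 1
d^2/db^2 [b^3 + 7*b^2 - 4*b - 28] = 6*b + 14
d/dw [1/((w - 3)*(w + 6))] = (-2*w - 3)/(w^4 + 6*w^3 - 27*w^2 - 108*w + 324)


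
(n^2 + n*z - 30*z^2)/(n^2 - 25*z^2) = (n + 6*z)/(n + 5*z)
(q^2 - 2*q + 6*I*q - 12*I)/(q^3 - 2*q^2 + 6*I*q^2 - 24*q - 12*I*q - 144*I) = (q - 2)/(q^2 - 2*q - 24)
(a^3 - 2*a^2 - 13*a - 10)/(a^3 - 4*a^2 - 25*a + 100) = (a^2 + 3*a + 2)/(a^2 + a - 20)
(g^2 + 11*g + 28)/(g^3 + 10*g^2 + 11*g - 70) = (g + 4)/(g^2 + 3*g - 10)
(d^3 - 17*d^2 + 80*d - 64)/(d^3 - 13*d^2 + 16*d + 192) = (d - 1)/(d + 3)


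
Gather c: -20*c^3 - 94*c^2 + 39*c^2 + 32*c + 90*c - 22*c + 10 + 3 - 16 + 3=-20*c^3 - 55*c^2 + 100*c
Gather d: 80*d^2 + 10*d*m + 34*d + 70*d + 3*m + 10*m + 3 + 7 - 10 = 80*d^2 + d*(10*m + 104) + 13*m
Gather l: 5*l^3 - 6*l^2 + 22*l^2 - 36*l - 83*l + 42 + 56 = 5*l^3 + 16*l^2 - 119*l + 98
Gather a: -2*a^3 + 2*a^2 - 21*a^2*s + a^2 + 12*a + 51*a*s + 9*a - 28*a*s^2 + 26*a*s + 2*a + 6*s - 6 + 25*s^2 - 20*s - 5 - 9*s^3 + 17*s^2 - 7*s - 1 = -2*a^3 + a^2*(3 - 21*s) + a*(-28*s^2 + 77*s + 23) - 9*s^3 + 42*s^2 - 21*s - 12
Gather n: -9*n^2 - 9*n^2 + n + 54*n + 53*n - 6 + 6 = -18*n^2 + 108*n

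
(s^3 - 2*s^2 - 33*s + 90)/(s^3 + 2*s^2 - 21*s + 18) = (s - 5)/(s - 1)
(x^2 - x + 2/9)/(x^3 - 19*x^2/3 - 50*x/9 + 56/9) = (3*x - 1)/(3*x^2 - 17*x - 28)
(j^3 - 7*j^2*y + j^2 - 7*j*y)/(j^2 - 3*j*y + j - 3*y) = j*(-j + 7*y)/(-j + 3*y)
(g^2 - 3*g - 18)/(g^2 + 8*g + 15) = (g - 6)/(g + 5)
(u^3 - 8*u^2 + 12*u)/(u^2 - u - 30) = u*(u - 2)/(u + 5)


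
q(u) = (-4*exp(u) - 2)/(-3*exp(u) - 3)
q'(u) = 3*(-4*exp(u) - 2)*exp(u)/(-3*exp(u) - 3)^2 - 4*exp(u)/(-3*exp(u) - 3)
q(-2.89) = 0.70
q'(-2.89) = 0.03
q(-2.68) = 0.71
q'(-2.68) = 0.04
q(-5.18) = 0.67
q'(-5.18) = 0.00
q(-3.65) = 0.68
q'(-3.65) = 0.02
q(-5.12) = 0.67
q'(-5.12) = 0.00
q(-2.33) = 0.73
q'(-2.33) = 0.05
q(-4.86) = 0.67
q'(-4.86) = 0.01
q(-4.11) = 0.68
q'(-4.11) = 0.01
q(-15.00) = 0.67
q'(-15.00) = 0.00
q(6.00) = 1.33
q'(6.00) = 0.00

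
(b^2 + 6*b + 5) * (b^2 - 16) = b^4 + 6*b^3 - 11*b^2 - 96*b - 80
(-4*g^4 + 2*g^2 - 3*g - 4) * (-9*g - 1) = 36*g^5 + 4*g^4 - 18*g^3 + 25*g^2 + 39*g + 4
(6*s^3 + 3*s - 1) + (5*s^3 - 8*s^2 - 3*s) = 11*s^3 - 8*s^2 - 1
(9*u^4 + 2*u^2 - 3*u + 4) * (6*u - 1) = 54*u^5 - 9*u^4 + 12*u^3 - 20*u^2 + 27*u - 4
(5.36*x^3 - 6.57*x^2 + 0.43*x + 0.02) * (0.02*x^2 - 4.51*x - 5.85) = 0.1072*x^5 - 24.305*x^4 - 1.7167*x^3 + 36.4956*x^2 - 2.6057*x - 0.117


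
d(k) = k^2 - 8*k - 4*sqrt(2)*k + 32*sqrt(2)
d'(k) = 2*k - 8 - 4*sqrt(2)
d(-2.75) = 90.37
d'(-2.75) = -19.16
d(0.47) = 39.06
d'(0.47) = -12.72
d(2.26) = 19.50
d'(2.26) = -9.14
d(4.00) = 6.63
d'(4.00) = -5.66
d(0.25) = 41.90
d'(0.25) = -13.16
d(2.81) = 14.78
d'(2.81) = -8.04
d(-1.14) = 62.12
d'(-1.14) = -15.94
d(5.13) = 1.51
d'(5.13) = -3.40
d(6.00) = -0.69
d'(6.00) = -1.66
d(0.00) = 45.25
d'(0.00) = -13.66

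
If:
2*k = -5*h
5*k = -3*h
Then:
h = 0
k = 0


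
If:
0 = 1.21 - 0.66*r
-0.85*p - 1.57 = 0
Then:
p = -1.85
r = 1.83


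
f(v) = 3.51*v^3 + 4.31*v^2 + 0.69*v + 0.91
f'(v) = 10.53*v^2 + 8.62*v + 0.69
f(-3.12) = -65.89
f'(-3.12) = 76.30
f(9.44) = 3344.23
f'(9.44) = 1020.43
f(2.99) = 135.33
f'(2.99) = 120.60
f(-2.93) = -52.40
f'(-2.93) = 65.83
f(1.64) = 29.12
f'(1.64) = 43.15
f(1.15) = 12.74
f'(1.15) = 24.53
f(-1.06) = 0.84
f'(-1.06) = 3.38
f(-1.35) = -0.80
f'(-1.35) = 8.24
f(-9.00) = -2214.98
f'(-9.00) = 776.04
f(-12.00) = -5452.01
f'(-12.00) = 1413.57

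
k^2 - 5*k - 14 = (k - 7)*(k + 2)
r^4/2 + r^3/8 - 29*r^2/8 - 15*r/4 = r*(r/2 + 1)*(r - 3)*(r + 5/4)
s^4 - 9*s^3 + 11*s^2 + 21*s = s*(s - 7)*(s - 3)*(s + 1)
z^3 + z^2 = z^2*(z + 1)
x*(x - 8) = x^2 - 8*x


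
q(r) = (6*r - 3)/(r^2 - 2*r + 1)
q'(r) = (2 - 2*r)*(6*r - 3)/(r^2 - 2*r + 1)^2 + 6/(r^2 - 2*r + 1)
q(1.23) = 82.80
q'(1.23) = -606.56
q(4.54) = 1.93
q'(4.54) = -0.61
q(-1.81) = -1.76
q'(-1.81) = -0.49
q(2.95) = 3.87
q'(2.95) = -2.39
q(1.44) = 29.13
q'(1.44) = -101.43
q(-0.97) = -2.27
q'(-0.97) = -0.76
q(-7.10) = -0.70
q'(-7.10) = -0.08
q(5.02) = 1.68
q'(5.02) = -0.46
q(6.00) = 1.32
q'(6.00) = -0.29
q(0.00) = -3.00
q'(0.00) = 0.00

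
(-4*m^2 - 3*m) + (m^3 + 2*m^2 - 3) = m^3 - 2*m^2 - 3*m - 3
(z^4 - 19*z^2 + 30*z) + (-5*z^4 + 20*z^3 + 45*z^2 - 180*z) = -4*z^4 + 20*z^3 + 26*z^2 - 150*z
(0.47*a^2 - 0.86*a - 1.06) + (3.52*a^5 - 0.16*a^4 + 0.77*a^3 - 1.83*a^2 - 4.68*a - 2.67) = 3.52*a^5 - 0.16*a^4 + 0.77*a^3 - 1.36*a^2 - 5.54*a - 3.73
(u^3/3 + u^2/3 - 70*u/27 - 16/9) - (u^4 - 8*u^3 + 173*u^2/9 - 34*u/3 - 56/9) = -u^4 + 25*u^3/3 - 170*u^2/9 + 236*u/27 + 40/9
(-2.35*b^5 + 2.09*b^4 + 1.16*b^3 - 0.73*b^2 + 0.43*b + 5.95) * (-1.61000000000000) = 3.7835*b^5 - 3.3649*b^4 - 1.8676*b^3 + 1.1753*b^2 - 0.6923*b - 9.5795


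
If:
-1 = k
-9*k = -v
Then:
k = -1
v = -9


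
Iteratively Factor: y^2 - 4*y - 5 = (y + 1)*(y - 5)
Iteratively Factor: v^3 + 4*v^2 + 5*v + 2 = (v + 1)*(v^2 + 3*v + 2) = (v + 1)*(v + 2)*(v + 1)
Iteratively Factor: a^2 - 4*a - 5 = (a + 1)*(a - 5)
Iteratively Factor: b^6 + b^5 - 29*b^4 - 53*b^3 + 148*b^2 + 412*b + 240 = (b + 2)*(b^5 - b^4 - 27*b^3 + b^2 + 146*b + 120) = (b - 3)*(b + 2)*(b^4 + 2*b^3 - 21*b^2 - 62*b - 40) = (b - 5)*(b - 3)*(b + 2)*(b^3 + 7*b^2 + 14*b + 8) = (b - 5)*(b - 3)*(b + 2)*(b + 4)*(b^2 + 3*b + 2) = (b - 5)*(b - 3)*(b + 2)^2*(b + 4)*(b + 1)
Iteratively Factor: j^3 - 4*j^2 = (j - 4)*(j^2) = j*(j - 4)*(j)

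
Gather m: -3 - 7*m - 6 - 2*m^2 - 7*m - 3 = -2*m^2 - 14*m - 12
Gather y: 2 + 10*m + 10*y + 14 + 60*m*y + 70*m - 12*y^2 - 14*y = 80*m - 12*y^2 + y*(60*m - 4) + 16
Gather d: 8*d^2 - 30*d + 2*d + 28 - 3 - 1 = 8*d^2 - 28*d + 24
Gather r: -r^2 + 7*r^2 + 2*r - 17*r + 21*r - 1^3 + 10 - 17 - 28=6*r^2 + 6*r - 36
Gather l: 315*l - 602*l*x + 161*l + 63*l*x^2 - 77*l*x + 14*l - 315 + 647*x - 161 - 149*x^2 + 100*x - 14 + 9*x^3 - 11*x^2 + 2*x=l*(63*x^2 - 679*x + 490) + 9*x^3 - 160*x^2 + 749*x - 490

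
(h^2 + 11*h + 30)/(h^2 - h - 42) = (h + 5)/(h - 7)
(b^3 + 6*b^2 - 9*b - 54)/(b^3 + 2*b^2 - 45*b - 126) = (b - 3)/(b - 7)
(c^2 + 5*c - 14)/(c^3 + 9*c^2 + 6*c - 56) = 1/(c + 4)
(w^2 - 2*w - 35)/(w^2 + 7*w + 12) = (w^2 - 2*w - 35)/(w^2 + 7*w + 12)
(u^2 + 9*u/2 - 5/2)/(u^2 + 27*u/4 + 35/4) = 2*(2*u - 1)/(4*u + 7)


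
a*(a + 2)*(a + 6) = a^3 + 8*a^2 + 12*a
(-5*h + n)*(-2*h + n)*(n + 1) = 10*h^2*n + 10*h^2 - 7*h*n^2 - 7*h*n + n^3 + n^2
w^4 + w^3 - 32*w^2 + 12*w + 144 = (w - 4)*(w - 3)*(w + 2)*(w + 6)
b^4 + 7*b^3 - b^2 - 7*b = b*(b - 1)*(b + 1)*(b + 7)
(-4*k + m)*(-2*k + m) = 8*k^2 - 6*k*m + m^2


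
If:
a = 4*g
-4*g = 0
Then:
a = 0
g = 0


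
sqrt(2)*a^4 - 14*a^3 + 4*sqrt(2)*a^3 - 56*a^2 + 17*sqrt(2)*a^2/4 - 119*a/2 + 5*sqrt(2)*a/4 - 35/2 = (a + 1)*(a + 5/2)*(a - 7*sqrt(2))*(sqrt(2)*a + sqrt(2)/2)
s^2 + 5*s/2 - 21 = (s - 7/2)*(s + 6)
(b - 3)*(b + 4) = b^2 + b - 12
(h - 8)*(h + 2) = h^2 - 6*h - 16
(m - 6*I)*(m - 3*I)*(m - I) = m^3 - 10*I*m^2 - 27*m + 18*I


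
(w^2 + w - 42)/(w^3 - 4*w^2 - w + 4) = (w^2 + w - 42)/(w^3 - 4*w^2 - w + 4)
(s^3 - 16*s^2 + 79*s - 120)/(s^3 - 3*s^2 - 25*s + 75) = (s - 8)/(s + 5)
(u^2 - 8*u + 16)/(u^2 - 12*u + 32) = (u - 4)/(u - 8)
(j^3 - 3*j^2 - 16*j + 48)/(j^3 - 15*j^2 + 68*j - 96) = (j + 4)/(j - 8)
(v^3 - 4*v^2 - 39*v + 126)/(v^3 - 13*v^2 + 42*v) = (v^2 + 3*v - 18)/(v*(v - 6))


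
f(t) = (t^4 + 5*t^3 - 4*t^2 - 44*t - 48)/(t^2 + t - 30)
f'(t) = (-2*t - 1)*(t^4 + 5*t^3 - 4*t^2 - 44*t - 48)/(t^2 + t - 30)^2 + (4*t^3 + 15*t^2 - 8*t - 44)/(t^2 + t - 30)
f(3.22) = -2.64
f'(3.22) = -14.56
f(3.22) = -2.64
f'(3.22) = -14.56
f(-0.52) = 0.89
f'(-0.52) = 1.20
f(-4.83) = -4.53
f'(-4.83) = 12.64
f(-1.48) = 0.10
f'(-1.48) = 0.41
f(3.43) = -6.36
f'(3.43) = -21.38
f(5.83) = 173.70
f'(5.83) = -100.54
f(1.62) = 3.95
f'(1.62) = 0.67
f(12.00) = 224.00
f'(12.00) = 26.44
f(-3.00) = 0.25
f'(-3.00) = -0.34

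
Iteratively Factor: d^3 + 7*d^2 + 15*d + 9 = (d + 3)*(d^2 + 4*d + 3) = (d + 1)*(d + 3)*(d + 3)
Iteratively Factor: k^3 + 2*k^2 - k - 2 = (k + 2)*(k^2 - 1) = (k + 1)*(k + 2)*(k - 1)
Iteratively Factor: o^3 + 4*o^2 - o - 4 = (o + 4)*(o^2 - 1) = (o - 1)*(o + 4)*(o + 1)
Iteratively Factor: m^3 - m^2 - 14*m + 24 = (m + 4)*(m^2 - 5*m + 6) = (m - 3)*(m + 4)*(m - 2)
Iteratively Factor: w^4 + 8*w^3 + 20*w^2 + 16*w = (w + 2)*(w^3 + 6*w^2 + 8*w) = (w + 2)*(w + 4)*(w^2 + 2*w) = w*(w + 2)*(w + 4)*(w + 2)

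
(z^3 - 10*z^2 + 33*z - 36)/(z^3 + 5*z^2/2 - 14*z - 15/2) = 2*(z^2 - 7*z + 12)/(2*z^2 + 11*z + 5)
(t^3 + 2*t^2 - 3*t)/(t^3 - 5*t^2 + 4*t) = (t + 3)/(t - 4)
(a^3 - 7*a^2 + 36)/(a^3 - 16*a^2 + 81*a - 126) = (a + 2)/(a - 7)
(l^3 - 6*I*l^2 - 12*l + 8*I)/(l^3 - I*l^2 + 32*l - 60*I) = (l^2 - 4*I*l - 4)/(l^2 + I*l + 30)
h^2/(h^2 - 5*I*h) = h/(h - 5*I)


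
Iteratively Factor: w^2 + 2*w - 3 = (w + 3)*(w - 1)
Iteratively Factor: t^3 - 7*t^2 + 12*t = (t)*(t^2 - 7*t + 12) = t*(t - 4)*(t - 3)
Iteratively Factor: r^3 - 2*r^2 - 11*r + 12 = (r + 3)*(r^2 - 5*r + 4) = (r - 4)*(r + 3)*(r - 1)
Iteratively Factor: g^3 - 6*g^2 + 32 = (g - 4)*(g^2 - 2*g - 8) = (g - 4)^2*(g + 2)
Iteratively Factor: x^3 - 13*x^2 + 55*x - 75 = (x - 5)*(x^2 - 8*x + 15) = (x - 5)*(x - 3)*(x - 5)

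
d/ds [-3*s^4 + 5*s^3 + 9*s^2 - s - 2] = -12*s^3 + 15*s^2 + 18*s - 1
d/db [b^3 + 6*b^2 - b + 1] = 3*b^2 + 12*b - 1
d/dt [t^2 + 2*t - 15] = 2*t + 2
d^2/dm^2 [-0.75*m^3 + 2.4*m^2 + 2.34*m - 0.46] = 4.8 - 4.5*m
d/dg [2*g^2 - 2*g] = 4*g - 2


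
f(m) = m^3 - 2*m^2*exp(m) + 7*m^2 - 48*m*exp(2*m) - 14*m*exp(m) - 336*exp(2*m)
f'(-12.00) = 264.00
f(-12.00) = -720.00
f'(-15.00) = 465.00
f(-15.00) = -1800.00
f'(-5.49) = 13.66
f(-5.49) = 45.58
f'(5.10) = -32567830.38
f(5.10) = -15645299.33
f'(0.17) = -1052.31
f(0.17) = -486.21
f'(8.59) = -44670725357.84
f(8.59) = -21641902336.28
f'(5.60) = -92016677.27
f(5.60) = -44267058.66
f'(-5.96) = 23.18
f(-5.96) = 36.97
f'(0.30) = -1386.36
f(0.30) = -643.73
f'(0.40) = -1713.87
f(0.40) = -798.16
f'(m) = -2*m^2*exp(m) + 3*m^2 - 96*m*exp(2*m) - 18*m*exp(m) + 14*m - 720*exp(2*m) - 14*exp(m)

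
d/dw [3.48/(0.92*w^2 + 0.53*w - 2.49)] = (-6.4032*w - 1.8444)/(0.92*w^2 + 0.53*w - 2.49)^2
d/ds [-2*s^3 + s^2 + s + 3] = -6*s^2 + 2*s + 1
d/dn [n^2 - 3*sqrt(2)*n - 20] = 2*n - 3*sqrt(2)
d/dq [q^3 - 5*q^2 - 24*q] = 3*q^2 - 10*q - 24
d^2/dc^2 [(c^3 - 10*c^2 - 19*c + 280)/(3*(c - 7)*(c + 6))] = 28/(3*(c^3 + 18*c^2 + 108*c + 216))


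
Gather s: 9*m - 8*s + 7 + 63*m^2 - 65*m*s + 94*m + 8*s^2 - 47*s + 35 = 63*m^2 + 103*m + 8*s^2 + s*(-65*m - 55) + 42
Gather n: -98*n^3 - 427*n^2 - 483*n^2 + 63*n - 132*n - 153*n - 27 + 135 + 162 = -98*n^3 - 910*n^2 - 222*n + 270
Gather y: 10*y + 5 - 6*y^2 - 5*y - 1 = -6*y^2 + 5*y + 4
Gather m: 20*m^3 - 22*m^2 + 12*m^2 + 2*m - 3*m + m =20*m^3 - 10*m^2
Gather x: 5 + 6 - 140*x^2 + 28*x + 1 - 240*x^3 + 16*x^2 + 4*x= -240*x^3 - 124*x^2 + 32*x + 12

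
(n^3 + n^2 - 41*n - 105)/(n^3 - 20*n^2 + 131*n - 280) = (n^2 + 8*n + 15)/(n^2 - 13*n + 40)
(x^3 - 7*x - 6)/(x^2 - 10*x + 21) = (x^2 + 3*x + 2)/(x - 7)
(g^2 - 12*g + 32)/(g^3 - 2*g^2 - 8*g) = (g - 8)/(g*(g + 2))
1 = 1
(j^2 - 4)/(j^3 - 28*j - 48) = (j - 2)/(j^2 - 2*j - 24)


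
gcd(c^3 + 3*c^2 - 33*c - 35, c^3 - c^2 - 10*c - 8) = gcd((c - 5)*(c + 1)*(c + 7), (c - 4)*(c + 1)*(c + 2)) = c + 1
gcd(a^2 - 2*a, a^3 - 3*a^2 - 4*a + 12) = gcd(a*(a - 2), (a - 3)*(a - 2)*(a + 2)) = a - 2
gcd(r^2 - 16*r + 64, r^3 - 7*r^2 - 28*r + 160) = r - 8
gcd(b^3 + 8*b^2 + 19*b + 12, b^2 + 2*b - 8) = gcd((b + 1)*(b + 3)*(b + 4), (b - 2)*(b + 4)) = b + 4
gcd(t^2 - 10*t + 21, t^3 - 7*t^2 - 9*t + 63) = t^2 - 10*t + 21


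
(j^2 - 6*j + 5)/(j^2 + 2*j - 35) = (j - 1)/(j + 7)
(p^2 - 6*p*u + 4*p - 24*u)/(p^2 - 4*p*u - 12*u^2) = (p + 4)/(p + 2*u)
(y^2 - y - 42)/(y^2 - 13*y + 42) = (y + 6)/(y - 6)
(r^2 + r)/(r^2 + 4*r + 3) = r/(r + 3)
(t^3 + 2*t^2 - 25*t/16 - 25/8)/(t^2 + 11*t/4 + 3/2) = (16*t^2 - 25)/(4*(4*t + 3))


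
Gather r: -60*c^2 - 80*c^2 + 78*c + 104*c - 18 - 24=-140*c^2 + 182*c - 42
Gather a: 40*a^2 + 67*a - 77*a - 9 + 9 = 40*a^2 - 10*a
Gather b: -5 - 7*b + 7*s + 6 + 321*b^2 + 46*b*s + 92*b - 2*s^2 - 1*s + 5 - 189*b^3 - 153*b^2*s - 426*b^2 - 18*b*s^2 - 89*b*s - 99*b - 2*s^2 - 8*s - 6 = -189*b^3 + b^2*(-153*s - 105) + b*(-18*s^2 - 43*s - 14) - 4*s^2 - 2*s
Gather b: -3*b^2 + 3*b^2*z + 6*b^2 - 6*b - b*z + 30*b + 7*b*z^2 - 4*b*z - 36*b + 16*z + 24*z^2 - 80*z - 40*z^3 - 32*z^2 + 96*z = b^2*(3*z + 3) + b*(7*z^2 - 5*z - 12) - 40*z^3 - 8*z^2 + 32*z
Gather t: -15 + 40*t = 40*t - 15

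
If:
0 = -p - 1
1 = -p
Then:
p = -1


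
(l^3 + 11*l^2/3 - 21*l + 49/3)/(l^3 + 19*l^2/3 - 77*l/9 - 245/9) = 3*(l - 1)/(3*l + 5)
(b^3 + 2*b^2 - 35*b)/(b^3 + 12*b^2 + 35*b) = (b - 5)/(b + 5)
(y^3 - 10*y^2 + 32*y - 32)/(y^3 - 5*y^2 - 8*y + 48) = (y - 2)/(y + 3)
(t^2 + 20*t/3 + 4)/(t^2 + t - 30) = (t + 2/3)/(t - 5)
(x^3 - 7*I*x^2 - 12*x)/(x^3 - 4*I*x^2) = (x - 3*I)/x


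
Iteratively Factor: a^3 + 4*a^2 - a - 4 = (a - 1)*(a^2 + 5*a + 4) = (a - 1)*(a + 4)*(a + 1)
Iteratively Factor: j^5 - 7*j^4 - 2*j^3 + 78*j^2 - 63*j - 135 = (j - 3)*(j^4 - 4*j^3 - 14*j^2 + 36*j + 45) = (j - 3)^2*(j^3 - j^2 - 17*j - 15) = (j - 5)*(j - 3)^2*(j^2 + 4*j + 3) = (j - 5)*(j - 3)^2*(j + 3)*(j + 1)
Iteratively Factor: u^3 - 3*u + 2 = (u - 1)*(u^2 + u - 2) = (u - 1)^2*(u + 2)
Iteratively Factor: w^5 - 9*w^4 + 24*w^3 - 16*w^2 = (w)*(w^4 - 9*w^3 + 24*w^2 - 16*w) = w*(w - 4)*(w^3 - 5*w^2 + 4*w) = w*(w - 4)*(w - 1)*(w^2 - 4*w) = w^2*(w - 4)*(w - 1)*(w - 4)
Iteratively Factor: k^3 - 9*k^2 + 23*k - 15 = (k - 1)*(k^2 - 8*k + 15) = (k - 5)*(k - 1)*(k - 3)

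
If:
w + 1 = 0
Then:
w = -1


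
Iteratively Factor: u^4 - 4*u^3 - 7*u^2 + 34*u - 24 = (u - 2)*(u^3 - 2*u^2 - 11*u + 12) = (u - 2)*(u + 3)*(u^2 - 5*u + 4) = (u - 2)*(u - 1)*(u + 3)*(u - 4)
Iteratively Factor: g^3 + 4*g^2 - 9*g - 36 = (g + 3)*(g^2 + g - 12) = (g + 3)*(g + 4)*(g - 3)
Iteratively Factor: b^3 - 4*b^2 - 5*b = (b)*(b^2 - 4*b - 5) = b*(b - 5)*(b + 1)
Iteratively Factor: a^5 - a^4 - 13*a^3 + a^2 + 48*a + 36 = (a - 3)*(a^4 + 2*a^3 - 7*a^2 - 20*a - 12) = (a - 3)^2*(a^3 + 5*a^2 + 8*a + 4) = (a - 3)^2*(a + 1)*(a^2 + 4*a + 4) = (a - 3)^2*(a + 1)*(a + 2)*(a + 2)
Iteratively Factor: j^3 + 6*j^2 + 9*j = (j)*(j^2 + 6*j + 9) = j*(j + 3)*(j + 3)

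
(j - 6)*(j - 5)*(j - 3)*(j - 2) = j^4 - 16*j^3 + 91*j^2 - 216*j + 180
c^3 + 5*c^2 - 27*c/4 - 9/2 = (c - 3/2)*(c + 1/2)*(c + 6)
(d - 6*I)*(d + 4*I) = d^2 - 2*I*d + 24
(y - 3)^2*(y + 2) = y^3 - 4*y^2 - 3*y + 18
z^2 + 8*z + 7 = (z + 1)*(z + 7)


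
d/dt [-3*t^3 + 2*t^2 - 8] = t*(4 - 9*t)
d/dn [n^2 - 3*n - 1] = 2*n - 3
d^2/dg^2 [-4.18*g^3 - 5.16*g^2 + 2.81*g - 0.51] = -25.08*g - 10.32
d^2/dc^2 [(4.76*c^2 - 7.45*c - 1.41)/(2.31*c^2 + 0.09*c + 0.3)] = (-81.487098*c^3 - 64.935486*c^2 + 29.218266*c + 3.190518)/(12.326391*c^6 + 1.440747*c^5 + 4.858623*c^4 + 0.374949*c^3 + 0.63099*c^2 + 0.0243*c + 0.027)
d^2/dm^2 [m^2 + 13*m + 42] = 2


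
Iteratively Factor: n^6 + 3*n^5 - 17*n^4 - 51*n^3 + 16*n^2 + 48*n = (n + 4)*(n^5 - n^4 - 13*n^3 + n^2 + 12*n) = (n - 1)*(n + 4)*(n^4 - 13*n^2 - 12*n) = (n - 4)*(n - 1)*(n + 4)*(n^3 + 4*n^2 + 3*n) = n*(n - 4)*(n - 1)*(n + 4)*(n^2 + 4*n + 3) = n*(n - 4)*(n - 1)*(n + 1)*(n + 4)*(n + 3)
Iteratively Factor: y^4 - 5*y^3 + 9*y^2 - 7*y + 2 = (y - 1)*(y^3 - 4*y^2 + 5*y - 2) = (y - 1)^2*(y^2 - 3*y + 2) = (y - 1)^3*(y - 2)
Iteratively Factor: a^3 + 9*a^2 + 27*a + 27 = (a + 3)*(a^2 + 6*a + 9) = (a + 3)^2*(a + 3)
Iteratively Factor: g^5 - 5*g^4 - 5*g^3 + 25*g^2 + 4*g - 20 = (g + 2)*(g^4 - 7*g^3 + 9*g^2 + 7*g - 10) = (g + 1)*(g + 2)*(g^3 - 8*g^2 + 17*g - 10) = (g - 2)*(g + 1)*(g + 2)*(g^2 - 6*g + 5) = (g - 2)*(g - 1)*(g + 1)*(g + 2)*(g - 5)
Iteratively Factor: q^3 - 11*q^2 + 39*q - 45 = (q - 5)*(q^2 - 6*q + 9) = (q - 5)*(q - 3)*(q - 3)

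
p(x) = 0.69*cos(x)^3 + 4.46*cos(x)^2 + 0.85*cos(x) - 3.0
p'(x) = -2.07*sin(x)*cos(x)^2 - 8.92*sin(x)*cos(x) - 0.85*sin(x)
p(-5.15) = -1.79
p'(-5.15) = -4.53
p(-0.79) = 0.05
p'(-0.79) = 5.79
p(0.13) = 2.90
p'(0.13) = -1.52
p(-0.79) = 0.05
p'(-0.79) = 5.79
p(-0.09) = 2.95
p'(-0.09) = 1.06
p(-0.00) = 3.00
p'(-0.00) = 0.00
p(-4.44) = -2.92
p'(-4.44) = 1.35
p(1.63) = -3.03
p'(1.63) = -0.33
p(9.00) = -0.59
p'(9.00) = 2.29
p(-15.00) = -1.37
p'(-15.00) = -3.08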